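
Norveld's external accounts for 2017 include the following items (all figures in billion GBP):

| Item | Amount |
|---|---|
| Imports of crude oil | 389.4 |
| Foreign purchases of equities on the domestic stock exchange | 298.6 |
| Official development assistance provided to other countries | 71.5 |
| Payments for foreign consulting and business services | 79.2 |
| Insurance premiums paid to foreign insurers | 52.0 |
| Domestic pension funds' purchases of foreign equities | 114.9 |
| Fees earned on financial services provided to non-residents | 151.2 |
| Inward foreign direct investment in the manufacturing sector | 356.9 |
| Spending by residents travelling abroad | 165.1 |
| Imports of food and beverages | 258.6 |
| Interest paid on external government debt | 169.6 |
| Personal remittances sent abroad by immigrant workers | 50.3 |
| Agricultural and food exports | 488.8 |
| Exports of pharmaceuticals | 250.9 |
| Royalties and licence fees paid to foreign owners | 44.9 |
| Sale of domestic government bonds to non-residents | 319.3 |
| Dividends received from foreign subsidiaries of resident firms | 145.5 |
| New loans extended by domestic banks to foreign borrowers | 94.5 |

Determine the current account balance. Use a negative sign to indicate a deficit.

-244.2

Goods: -389.4 - 258.6 + 250.9 + 488.8 = 91.7
Services: -165.1 - 52.0 - 44.9 - 79.2 + 151.2 = -190.0
Primary income: -169.6 + 145.5 = -24.1
Secondary income: -71.5 - 50.3 = -121.8
Current account = 91.7 + (-190.0) + (-24.1) + (-121.8) = -244.2
(Excluded from the current account — financial account: foreign purchases of equities on the domestic stock exchange 298.6, domestic pension funds' purchases of foreign equities 114.9, inward foreign direct investment in the manufacturing sector 356.9, sale of domestic government bonds to non-residents 319.3, new loans extended by domestic banks to foreign borrowers 94.5.)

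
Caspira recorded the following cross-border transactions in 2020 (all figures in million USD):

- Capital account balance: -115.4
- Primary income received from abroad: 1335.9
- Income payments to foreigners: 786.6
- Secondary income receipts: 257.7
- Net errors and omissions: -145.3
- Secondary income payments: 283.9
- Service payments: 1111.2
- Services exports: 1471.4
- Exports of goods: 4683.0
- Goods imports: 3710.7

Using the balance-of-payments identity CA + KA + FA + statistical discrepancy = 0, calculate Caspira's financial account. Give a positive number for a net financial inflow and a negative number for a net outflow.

-1594.9

Goods balance = 4683.0 - 3710.7 = 972.3
Services balance = 1471.4 - 1111.2 = 360.2
Trade balance (goods + services) = 972.3 + 360.2 = 1332.5
Net primary income = 1335.9 - 786.6 = 549.3
Net secondary income = 257.7 - 283.9 = -26.2
Current account = 1332.5 + 549.3 + (-26.2) = 1855.6
Financial account = -(1855.6 + (-115.4) + (-145.3)) = -1594.9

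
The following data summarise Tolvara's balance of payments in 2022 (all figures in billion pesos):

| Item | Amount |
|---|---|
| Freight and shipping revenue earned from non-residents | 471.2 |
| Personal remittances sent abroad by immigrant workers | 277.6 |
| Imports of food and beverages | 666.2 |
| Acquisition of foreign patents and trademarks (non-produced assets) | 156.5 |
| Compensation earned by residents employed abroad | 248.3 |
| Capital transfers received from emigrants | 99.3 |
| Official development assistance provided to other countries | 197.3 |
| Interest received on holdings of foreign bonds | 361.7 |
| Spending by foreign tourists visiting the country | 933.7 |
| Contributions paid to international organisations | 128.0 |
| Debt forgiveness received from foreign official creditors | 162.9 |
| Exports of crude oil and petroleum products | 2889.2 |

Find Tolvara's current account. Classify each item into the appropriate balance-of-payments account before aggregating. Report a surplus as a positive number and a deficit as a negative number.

Goods: 2889.2 - 666.2 = 2223.0
Services: 471.2 + 933.7 = 1404.9
Primary income: 248.3 + 361.7 = 610.0
Secondary income: -128.0 - 197.3 - 277.6 = -602.9
Current account = 2223.0 + 1404.9 + 610.0 + (-602.9) = 3635.0
(Excluded from the current account — capital account: acquisition of foreign patents and trademarks (non-produced assets) 156.5, capital transfers received from emigrants 99.3, debt forgiveness received from foreign official creditors 162.9.)

3635.0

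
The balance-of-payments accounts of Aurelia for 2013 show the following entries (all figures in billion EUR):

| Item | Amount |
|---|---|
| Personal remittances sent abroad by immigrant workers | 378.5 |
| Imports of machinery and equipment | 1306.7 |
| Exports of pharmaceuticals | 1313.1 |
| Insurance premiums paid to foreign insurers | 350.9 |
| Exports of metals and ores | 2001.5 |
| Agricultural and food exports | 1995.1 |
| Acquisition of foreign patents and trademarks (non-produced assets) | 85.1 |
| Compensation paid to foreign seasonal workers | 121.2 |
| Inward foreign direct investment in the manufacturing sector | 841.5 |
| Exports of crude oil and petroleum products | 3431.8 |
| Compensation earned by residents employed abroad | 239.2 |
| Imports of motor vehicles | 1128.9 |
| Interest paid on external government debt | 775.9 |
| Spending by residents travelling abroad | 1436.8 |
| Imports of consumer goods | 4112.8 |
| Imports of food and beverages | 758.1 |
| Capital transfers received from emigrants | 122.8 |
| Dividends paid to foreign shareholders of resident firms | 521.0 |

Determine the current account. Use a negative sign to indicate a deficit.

Goods: -1128.9 - 4112.8 + 2001.5 + 1313.1 - 758.1 - 1306.7 + 3431.8 + 1995.1 = 1435.0
Services: -1436.8 - 350.9 = -1787.7
Primary income: 239.2 - 521.0 - 775.9 - 121.2 = -1178.9
Secondary income: -378.5
Current account = 1435.0 + (-1787.7) + (-1178.9) + (-378.5) = -1910.1
(Excluded from the current account — capital account: acquisition of foreign patents and trademarks (non-produced assets) 85.1, capital transfers received from emigrants 122.8; financial account: inward foreign direct investment in the manufacturing sector 841.5.)

-1910.1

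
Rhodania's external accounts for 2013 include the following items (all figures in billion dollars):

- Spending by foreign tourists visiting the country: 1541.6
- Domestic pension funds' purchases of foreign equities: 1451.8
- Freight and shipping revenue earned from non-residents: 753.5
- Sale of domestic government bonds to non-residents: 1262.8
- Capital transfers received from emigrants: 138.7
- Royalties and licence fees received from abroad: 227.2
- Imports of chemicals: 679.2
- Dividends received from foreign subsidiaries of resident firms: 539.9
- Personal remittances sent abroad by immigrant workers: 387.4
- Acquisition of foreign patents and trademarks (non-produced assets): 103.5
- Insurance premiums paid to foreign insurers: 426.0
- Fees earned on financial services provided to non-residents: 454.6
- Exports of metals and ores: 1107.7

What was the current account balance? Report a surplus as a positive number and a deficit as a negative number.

Goods: -679.2 + 1107.7 = 428.5
Services: 454.6 + 1541.6 + 227.2 - 426.0 + 753.5 = 2550.9
Primary income: 539.9
Secondary income: -387.4
Current account = 428.5 + 2550.9 + 539.9 + (-387.4) = 3131.9
(Excluded from the current account — financial account: domestic pension funds' purchases of foreign equities 1451.8, sale of domestic government bonds to non-residents 1262.8; capital account: capital transfers received from emigrants 138.7, acquisition of foreign patents and trademarks (non-produced assets) 103.5.)

3131.9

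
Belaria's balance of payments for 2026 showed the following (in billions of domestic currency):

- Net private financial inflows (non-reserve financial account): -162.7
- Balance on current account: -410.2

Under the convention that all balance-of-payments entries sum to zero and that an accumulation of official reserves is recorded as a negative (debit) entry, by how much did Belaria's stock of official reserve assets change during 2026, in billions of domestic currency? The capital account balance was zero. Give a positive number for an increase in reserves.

Official reserve transactions balance = -((-410.2) + (-162.7)) = 572.9
An accumulation of reserves is recorded as a debit (negative entry), so the change in the stock of reserves is the negative of that balance.
Change in official reserves = -(572.9) = -572.9

-572.9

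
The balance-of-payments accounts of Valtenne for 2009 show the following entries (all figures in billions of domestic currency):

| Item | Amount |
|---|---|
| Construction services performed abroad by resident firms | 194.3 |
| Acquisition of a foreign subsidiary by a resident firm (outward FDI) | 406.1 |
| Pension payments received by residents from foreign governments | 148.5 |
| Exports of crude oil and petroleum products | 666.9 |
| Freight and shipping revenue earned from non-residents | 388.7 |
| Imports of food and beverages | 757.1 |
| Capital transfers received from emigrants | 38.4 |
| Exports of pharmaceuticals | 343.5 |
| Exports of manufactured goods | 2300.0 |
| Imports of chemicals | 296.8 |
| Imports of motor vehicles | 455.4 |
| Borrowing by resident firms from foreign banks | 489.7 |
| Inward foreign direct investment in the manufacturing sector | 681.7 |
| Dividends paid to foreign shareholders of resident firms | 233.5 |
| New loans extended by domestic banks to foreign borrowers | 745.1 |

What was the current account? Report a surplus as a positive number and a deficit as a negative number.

Goods: -757.1 + 2300.0 - 455.4 - 296.8 + 666.9 + 343.5 = 1801.1
Services: 194.3 + 388.7 = 583.0
Primary income: -233.5
Secondary income: 148.5
Current account = 1801.1 + 583.0 + (-233.5) + 148.5 = 2299.1
(Excluded from the current account — financial account: acquisition of a foreign subsidiary by a resident firm (outward FDI) 406.1, borrowing by resident firms from foreign banks 489.7, inward foreign direct investment in the manufacturing sector 681.7, new loans extended by domestic banks to foreign borrowers 745.1; capital account: capital transfers received from emigrants 38.4.)

2299.1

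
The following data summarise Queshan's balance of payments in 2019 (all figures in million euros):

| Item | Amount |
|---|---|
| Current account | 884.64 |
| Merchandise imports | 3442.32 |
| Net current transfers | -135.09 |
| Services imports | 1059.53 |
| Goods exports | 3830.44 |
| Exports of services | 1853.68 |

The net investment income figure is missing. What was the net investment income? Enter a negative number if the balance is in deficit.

-162.54

Current account = goods balance + services balance + net primary income + net secondary income
Sum of the known components = 1047.18
Net investment income = CA - (known components) = 884.64 - 1047.18 = -162.54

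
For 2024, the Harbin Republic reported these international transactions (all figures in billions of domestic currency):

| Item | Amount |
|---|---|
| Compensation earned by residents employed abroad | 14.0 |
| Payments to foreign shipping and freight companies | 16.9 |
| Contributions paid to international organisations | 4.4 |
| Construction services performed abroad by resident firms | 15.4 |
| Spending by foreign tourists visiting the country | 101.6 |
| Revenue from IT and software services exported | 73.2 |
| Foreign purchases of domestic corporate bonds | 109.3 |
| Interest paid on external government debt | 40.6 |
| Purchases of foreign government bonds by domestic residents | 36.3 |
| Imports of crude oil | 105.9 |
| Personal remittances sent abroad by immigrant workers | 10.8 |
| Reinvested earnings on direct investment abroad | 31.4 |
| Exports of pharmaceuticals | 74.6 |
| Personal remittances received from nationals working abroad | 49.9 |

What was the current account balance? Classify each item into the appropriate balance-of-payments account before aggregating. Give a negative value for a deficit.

181.5

Goods: -105.9 + 74.6 = -31.3
Services: 15.4 - 16.9 + 73.2 + 101.6 = 173.3
Primary income: -40.6 + 14.0 + 31.4 = 4.8
Secondary income: -4.4 - 10.8 + 49.9 = 34.7
Current account = (-31.3) + 173.3 + 4.8 + 34.7 = 181.5
(Excluded from the current account — financial account: foreign purchases of domestic corporate bonds 109.3, purchases of foreign government bonds by domestic residents 36.3.)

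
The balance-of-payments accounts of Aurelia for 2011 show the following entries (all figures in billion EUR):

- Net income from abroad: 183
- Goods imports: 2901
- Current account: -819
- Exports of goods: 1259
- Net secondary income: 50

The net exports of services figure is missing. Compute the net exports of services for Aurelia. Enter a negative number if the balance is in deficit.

Current account = goods balance + services balance + net primary income + net secondary income
Sum of the known components = -1409
Net exports of services = CA - (known components) = -819 - (-1409) = 590

590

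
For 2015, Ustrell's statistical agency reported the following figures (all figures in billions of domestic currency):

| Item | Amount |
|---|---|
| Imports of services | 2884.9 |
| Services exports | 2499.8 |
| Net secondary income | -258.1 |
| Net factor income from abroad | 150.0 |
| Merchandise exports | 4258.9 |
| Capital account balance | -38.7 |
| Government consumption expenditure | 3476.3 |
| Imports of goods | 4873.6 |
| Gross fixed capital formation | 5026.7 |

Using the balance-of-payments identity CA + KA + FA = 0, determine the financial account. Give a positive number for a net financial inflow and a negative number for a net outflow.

Goods balance = 4258.9 - 4873.6 = -614.7
Services balance = 2499.8 - 2884.9 = -385.1
Trade balance (goods + services) = -614.7 + (-385.1) = -999.8
Net primary income = 150.0
Net secondary income = -258.1
Current account = -999.8 + 150.0 + (-258.1) = -1107.9
Financial account = -(-1107.9 + (-38.7)) = 1146.6

1146.6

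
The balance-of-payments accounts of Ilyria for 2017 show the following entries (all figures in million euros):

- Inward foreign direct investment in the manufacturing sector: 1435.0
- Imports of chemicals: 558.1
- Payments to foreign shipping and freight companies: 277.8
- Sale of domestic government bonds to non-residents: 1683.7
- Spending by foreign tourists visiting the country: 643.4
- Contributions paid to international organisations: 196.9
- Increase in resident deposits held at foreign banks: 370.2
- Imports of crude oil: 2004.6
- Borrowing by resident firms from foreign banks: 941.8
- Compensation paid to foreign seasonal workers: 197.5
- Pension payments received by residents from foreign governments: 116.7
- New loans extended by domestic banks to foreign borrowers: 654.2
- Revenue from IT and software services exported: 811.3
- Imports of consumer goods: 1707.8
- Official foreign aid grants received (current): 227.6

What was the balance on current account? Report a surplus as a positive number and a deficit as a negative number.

Goods: -1707.8 - 2004.6 - 558.1 = -4270.5
Services: 643.4 - 277.8 + 811.3 = 1176.9
Primary income: -197.5
Secondary income: -196.9 + 227.6 + 116.7 = 147.4
Current account = (-4270.5) + 1176.9 + (-197.5) + 147.4 = -3143.7
(Excluded from the current account — financial account: inward foreign direct investment in the manufacturing sector 1435.0, sale of domestic government bonds to non-residents 1683.7, increase in resident deposits held at foreign banks 370.2, borrowing by resident firms from foreign banks 941.8, new loans extended by domestic banks to foreign borrowers 654.2.)

-3143.7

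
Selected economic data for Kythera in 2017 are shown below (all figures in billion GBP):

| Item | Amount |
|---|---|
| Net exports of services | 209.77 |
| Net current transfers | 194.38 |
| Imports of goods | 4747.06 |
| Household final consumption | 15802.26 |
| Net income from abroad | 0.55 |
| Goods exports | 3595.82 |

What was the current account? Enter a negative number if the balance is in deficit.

-746.54

Goods balance = 3595.82 - 4747.06 = -1151.24
Services balance = 209.77
Trade balance (goods + services) = -1151.24 + 209.77 = -941.47
Net primary income = 0.55
Net secondary income = 194.38
Current account = -941.47 + 0.55 + 194.38 = -746.54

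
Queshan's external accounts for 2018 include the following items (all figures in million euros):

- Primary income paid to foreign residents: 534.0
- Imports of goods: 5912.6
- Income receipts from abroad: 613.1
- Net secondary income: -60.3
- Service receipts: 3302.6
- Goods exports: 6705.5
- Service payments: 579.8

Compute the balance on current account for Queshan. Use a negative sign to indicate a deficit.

3534.5

Goods balance = 6705.5 - 5912.6 = 792.9
Services balance = 3302.6 - 579.8 = 2722.8
Trade balance (goods + services) = 792.9 + 2722.8 = 3515.7
Net primary income = 613.1 - 534.0 = 79.1
Net secondary income = -60.3
Current account = 3515.7 + 79.1 + (-60.3) = 3534.5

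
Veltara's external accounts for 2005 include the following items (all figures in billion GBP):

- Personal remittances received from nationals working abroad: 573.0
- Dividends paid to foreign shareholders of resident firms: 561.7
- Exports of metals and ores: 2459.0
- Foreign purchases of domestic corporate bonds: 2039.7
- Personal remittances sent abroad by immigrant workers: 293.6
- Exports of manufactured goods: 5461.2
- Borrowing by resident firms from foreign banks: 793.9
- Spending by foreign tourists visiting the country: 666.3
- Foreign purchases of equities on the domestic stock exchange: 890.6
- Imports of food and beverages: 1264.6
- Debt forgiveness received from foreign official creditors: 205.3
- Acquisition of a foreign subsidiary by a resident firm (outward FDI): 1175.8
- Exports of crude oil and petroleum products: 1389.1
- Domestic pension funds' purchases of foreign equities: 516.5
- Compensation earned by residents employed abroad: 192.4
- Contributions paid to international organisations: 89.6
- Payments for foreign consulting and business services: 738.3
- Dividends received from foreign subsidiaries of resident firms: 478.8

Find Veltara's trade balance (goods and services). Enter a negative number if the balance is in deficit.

Goods: 1389.1 + 5461.2 - 1264.6 + 2459.0 = 8044.7
Services: -738.3 + 666.3 = -72.0
Trade balance = 8044.7 + (-72.0) = 7972.7
(Excluded from the trade balance — secondary income: personal remittances received from nationals working abroad 573.0, personal remittances sent abroad by immigrant workers 293.6, contributions paid to international organisations 89.6; primary income: dividends paid to foreign shareholders of resident firms 561.7, compensation earned by residents employed abroad 192.4, dividends received from foreign subsidiaries of resident firms 478.8; financial account: foreign purchases of domestic corporate bonds 2039.7, borrowing by resident firms from foreign banks 793.9, foreign purchases of equities on the domestic stock exchange 890.6, acquisition of a foreign subsidiary by a resident firm (outward FDI) 1175.8, domestic pension funds' purchases of foreign equities 516.5; capital account: debt forgiveness received from foreign official creditors 205.3.)

7972.7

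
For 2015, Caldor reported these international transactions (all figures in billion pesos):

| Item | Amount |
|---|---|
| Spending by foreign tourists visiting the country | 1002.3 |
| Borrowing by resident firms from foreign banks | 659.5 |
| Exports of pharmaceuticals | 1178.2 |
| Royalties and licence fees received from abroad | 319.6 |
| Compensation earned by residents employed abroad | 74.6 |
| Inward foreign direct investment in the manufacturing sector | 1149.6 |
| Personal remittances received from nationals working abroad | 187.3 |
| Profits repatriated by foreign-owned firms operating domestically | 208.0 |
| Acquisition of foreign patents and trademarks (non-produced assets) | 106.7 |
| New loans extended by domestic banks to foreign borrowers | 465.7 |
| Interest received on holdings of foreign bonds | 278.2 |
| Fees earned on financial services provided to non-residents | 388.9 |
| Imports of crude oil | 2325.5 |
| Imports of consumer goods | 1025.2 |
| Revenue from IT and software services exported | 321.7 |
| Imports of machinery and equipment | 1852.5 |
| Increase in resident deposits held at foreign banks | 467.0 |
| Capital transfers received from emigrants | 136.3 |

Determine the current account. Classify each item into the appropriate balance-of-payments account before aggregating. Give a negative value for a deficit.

-1660.4

Goods: 1178.2 - 1852.5 - 1025.2 - 2325.5 = -4025.0
Services: 319.6 + 1002.3 + 388.9 + 321.7 = 2032.5
Primary income: 278.2 - 208.0 + 74.6 = 144.8
Secondary income: 187.3
Current account = (-4025.0) + 2032.5 + 144.8 + 187.3 = -1660.4
(Excluded from the current account — financial account: borrowing by resident firms from foreign banks 659.5, inward foreign direct investment in the manufacturing sector 1149.6, new loans extended by domestic banks to foreign borrowers 465.7, increase in resident deposits held at foreign banks 467.0; capital account: acquisition of foreign patents and trademarks (non-produced assets) 106.7, capital transfers received from emigrants 136.3.)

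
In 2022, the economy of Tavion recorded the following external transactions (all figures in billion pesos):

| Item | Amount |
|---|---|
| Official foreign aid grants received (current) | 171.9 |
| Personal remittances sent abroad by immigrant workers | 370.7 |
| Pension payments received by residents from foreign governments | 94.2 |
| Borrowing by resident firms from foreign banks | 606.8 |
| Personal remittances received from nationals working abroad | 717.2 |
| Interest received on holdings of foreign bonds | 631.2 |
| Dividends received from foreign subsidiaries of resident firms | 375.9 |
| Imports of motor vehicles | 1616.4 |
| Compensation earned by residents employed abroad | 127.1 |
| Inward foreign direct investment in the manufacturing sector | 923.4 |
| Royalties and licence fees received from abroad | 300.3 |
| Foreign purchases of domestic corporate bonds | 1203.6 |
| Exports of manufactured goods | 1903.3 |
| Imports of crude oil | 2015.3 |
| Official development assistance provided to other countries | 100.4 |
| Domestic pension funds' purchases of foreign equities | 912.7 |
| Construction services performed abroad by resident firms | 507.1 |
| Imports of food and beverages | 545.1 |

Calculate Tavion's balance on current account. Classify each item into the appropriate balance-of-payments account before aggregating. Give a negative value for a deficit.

Goods: -2015.3 + 1903.3 - 1616.4 - 545.1 = -2273.5
Services: 507.1 + 300.3 = 807.4
Primary income: 375.9 + 631.2 + 127.1 = 1134.2
Secondary income: -100.4 - 370.7 + 717.2 + 94.2 + 171.9 = 512.2
Current account = (-2273.5) + 807.4 + 1134.2 + 512.2 = 180.3
(Excluded from the current account — financial account: borrowing by resident firms from foreign banks 606.8, inward foreign direct investment in the manufacturing sector 923.4, foreign purchases of domestic corporate bonds 1203.6, domestic pension funds' purchases of foreign equities 912.7.)

180.3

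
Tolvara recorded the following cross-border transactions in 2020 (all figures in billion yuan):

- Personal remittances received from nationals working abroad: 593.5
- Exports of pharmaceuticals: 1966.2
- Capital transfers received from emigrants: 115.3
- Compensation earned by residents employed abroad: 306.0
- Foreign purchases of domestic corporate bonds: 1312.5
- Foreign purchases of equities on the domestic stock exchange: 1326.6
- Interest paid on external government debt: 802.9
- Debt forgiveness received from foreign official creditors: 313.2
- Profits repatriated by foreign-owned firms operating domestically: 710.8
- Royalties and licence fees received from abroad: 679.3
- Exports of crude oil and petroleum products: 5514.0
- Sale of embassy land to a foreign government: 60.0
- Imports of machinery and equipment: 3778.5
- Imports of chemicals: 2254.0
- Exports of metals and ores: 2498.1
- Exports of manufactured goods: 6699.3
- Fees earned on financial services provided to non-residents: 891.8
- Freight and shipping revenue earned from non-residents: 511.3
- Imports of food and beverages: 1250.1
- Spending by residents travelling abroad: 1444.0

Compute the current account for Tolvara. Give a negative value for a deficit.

9419.2

Goods: -2254.0 + 6699.3 + 2498.1 + 5514.0 + 1966.2 - 3778.5 - 1250.1 = 9395.0
Services: 891.8 + 511.3 + 679.3 - 1444.0 = 638.4
Primary income: -710.8 + 306.0 - 802.9 = -1207.7
Secondary income: 593.5
Current account = 9395.0 + 638.4 + (-1207.7) + 593.5 = 9419.2
(Excluded from the current account — capital account: capital transfers received from emigrants 115.3, debt forgiveness received from foreign official creditors 313.2, sale of embassy land to a foreign government 60.0; financial account: foreign purchases of domestic corporate bonds 1312.5, foreign purchases of equities on the domestic stock exchange 1326.6.)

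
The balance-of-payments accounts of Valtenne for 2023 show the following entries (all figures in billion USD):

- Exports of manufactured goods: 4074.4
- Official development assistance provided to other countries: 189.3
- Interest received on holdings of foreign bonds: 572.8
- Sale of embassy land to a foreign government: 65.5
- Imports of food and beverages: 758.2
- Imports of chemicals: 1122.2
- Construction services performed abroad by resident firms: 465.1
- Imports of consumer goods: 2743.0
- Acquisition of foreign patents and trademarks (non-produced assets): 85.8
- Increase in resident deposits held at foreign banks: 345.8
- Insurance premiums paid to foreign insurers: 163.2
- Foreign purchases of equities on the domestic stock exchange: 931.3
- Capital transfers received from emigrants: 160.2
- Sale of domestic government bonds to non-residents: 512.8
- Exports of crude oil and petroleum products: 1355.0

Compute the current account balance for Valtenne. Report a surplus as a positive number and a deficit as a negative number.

Goods: 1355.0 - 2743.0 - 1122.2 + 4074.4 - 758.2 = 806.0
Services: 465.1 - 163.2 = 301.9
Primary income: 572.8
Secondary income: -189.3
Current account = 806.0 + 301.9 + 572.8 + (-189.3) = 1491.4
(Excluded from the current account — capital account: sale of embassy land to a foreign government 65.5, acquisition of foreign patents and trademarks (non-produced assets) 85.8, capital transfers received from emigrants 160.2; financial account: increase in resident deposits held at foreign banks 345.8, foreign purchases of equities on the domestic stock exchange 931.3, sale of domestic government bonds to non-residents 512.8.)

1491.4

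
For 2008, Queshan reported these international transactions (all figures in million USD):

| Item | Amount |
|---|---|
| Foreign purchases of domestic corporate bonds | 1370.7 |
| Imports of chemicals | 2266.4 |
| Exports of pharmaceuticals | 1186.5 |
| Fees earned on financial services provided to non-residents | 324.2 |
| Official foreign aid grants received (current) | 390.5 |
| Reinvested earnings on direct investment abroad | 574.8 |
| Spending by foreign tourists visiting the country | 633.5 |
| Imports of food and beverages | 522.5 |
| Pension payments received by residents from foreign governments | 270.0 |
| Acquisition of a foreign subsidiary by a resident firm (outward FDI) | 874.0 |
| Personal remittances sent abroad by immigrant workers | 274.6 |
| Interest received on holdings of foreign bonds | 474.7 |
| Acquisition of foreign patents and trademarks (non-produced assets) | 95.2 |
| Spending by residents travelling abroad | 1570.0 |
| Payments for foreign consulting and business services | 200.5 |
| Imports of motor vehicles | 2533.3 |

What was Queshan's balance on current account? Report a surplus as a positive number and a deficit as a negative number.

Goods: -2266.4 - 2533.3 + 1186.5 - 522.5 = -4135.7
Services: -200.5 + 324.2 - 1570.0 + 633.5 = -812.8
Primary income: 574.8 + 474.7 = 1049.5
Secondary income: 270.0 - 274.6 + 390.5 = 385.9
Current account = (-4135.7) + (-812.8) + 1049.5 + 385.9 = -3513.1
(Excluded from the current account — financial account: foreign purchases of domestic corporate bonds 1370.7, acquisition of a foreign subsidiary by a resident firm (outward FDI) 874.0; capital account: acquisition of foreign patents and trademarks (non-produced assets) 95.2.)

-3513.1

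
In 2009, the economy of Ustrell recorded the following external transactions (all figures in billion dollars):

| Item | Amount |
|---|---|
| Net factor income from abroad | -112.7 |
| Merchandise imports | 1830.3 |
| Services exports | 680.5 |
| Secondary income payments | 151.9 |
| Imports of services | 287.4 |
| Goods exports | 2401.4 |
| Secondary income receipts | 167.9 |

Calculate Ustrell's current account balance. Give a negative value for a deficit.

Goods balance = 2401.4 - 1830.3 = 571.1
Services balance = 680.5 - 287.4 = 393.1
Trade balance (goods + services) = 571.1 + 393.1 = 964.2
Net primary income = -112.7
Net secondary income = 167.9 - 151.9 = 16.0
Current account = 964.2 + (-112.7) + 16.0 = 867.5

867.5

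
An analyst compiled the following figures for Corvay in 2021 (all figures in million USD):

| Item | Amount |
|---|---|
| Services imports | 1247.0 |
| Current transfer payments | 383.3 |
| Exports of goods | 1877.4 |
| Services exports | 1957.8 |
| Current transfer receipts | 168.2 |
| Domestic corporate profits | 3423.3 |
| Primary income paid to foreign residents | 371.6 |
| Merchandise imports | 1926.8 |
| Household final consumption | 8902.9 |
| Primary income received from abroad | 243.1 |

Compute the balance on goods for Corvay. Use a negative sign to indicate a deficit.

Goods balance = 1877.4 - 1926.8 = -49.4

-49.4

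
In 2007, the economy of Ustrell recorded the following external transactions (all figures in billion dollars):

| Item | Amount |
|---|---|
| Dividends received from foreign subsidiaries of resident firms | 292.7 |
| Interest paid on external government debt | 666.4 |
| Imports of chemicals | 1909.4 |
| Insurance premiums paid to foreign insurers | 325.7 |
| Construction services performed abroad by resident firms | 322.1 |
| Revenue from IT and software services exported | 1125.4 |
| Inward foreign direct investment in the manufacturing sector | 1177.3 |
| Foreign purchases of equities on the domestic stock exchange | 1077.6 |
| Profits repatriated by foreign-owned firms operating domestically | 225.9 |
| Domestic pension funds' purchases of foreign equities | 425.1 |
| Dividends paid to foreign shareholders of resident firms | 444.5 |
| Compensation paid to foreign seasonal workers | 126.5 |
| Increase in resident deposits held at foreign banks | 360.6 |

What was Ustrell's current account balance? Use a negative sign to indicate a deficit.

Goods: -1909.4
Services: 322.1 - 325.7 + 1125.4 = 1121.8
Primary income: -444.5 - 666.4 - 126.5 - 225.9 + 292.7 = -1170.6
Current account = (-1909.4) + 1121.8 + (-1170.6) = -1958.2
(Excluded from the current account — financial account: inward foreign direct investment in the manufacturing sector 1177.3, foreign purchases of equities on the domestic stock exchange 1077.6, domestic pension funds' purchases of foreign equities 425.1, increase in resident deposits held at foreign banks 360.6.)

-1958.2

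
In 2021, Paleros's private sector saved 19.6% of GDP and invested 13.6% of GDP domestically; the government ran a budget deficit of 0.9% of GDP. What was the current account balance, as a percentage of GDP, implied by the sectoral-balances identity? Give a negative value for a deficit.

By the sectoral-balances identity, CA = (S_private - I) + (T - G).
Private balance = 19.6 - 13.6 = 6.0
Government balance (T - G) = -0.9
CA = 6.0 + (-0.9) = 5.1

5.1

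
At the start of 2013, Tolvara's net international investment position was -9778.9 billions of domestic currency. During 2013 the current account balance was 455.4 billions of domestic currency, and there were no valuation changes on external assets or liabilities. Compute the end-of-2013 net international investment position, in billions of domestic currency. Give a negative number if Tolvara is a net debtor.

-9323.5

With no valuation effects, change in NIIP = current account = 455.4
End-of-year NIIP = -9778.9 + 455.4 = -9323.5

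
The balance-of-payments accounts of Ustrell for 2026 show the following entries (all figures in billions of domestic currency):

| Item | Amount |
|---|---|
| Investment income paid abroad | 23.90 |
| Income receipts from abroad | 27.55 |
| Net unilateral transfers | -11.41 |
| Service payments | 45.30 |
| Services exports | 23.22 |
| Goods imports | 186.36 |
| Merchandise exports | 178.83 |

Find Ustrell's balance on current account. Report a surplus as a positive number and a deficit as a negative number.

Goods balance = 178.83 - 186.36 = -7.53
Services balance = 23.22 - 45.30 = -22.08
Trade balance (goods + services) = -7.53 + (-22.08) = -29.61
Net primary income = 27.55 - 23.90 = 3.65
Net secondary income = -11.41
Current account = -29.61 + 3.65 + (-11.41) = -37.37

-37.37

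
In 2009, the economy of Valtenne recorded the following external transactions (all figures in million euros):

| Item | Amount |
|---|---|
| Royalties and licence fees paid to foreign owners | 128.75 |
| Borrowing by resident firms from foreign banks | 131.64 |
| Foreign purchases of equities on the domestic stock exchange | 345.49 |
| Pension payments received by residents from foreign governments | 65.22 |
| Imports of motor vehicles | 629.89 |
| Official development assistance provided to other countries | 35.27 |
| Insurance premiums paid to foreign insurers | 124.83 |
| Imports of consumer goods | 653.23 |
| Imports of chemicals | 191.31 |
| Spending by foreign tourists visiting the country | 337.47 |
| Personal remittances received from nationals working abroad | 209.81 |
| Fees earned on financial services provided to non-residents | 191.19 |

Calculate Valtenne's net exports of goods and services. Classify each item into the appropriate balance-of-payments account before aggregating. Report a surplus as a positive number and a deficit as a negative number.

-1199.35

Goods: -191.31 - 653.23 - 629.89 = -1474.43
Services: -128.75 + 337.47 + 191.19 - 124.83 = 275.08
Trade balance = -1474.43 + 275.08 = -1199.35
(Excluded from the trade balance — financial account: borrowing by resident firms from foreign banks 131.64, foreign purchases of equities on the domestic stock exchange 345.49; secondary income: pension payments received by residents from foreign governments 65.22, official development assistance provided to other countries 35.27, personal remittances received from nationals working abroad 209.81.)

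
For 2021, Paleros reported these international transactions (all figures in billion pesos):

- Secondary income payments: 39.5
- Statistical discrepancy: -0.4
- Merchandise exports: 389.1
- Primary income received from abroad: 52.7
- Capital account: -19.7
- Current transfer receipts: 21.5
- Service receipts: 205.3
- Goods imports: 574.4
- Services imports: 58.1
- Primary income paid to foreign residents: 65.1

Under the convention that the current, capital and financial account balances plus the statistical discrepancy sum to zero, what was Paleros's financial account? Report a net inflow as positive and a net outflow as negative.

88.6

Goods balance = 389.1 - 574.4 = -185.3
Services balance = 205.3 - 58.1 = 147.2
Trade balance (goods + services) = -185.3 + 147.2 = -38.1
Net primary income = 52.7 - 65.1 = -12.4
Net secondary income = 21.5 - 39.5 = -18.0
Current account = -38.1 + (-12.4) + (-18.0) = -68.5
Financial account = -(-68.5 + (-19.7) + (-0.4)) = 88.6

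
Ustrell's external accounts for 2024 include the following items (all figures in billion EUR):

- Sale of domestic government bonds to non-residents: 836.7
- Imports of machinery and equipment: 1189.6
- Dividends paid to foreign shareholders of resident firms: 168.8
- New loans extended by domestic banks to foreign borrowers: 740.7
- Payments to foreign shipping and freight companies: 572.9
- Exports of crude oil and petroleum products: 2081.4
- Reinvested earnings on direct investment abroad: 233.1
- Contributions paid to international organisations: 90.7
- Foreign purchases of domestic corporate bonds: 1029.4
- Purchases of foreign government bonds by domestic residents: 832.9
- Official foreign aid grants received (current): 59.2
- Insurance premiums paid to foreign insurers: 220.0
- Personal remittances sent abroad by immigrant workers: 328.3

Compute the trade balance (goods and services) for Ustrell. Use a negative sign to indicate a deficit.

Goods: 2081.4 - 1189.6 = 891.8
Services: -220.0 - 572.9 = -792.9
Trade balance = 891.8 + (-792.9) = 98.9
(Excluded from the trade balance — financial account: sale of domestic government bonds to non-residents 836.7, new loans extended by domestic banks to foreign borrowers 740.7, foreign purchases of domestic corporate bonds 1029.4, purchases of foreign government bonds by domestic residents 832.9; primary income: dividends paid to foreign shareholders of resident firms 168.8, reinvested earnings on direct investment abroad 233.1; secondary income: contributions paid to international organisations 90.7, official foreign aid grants received (current) 59.2, personal remittances sent abroad by immigrant workers 328.3.)

98.9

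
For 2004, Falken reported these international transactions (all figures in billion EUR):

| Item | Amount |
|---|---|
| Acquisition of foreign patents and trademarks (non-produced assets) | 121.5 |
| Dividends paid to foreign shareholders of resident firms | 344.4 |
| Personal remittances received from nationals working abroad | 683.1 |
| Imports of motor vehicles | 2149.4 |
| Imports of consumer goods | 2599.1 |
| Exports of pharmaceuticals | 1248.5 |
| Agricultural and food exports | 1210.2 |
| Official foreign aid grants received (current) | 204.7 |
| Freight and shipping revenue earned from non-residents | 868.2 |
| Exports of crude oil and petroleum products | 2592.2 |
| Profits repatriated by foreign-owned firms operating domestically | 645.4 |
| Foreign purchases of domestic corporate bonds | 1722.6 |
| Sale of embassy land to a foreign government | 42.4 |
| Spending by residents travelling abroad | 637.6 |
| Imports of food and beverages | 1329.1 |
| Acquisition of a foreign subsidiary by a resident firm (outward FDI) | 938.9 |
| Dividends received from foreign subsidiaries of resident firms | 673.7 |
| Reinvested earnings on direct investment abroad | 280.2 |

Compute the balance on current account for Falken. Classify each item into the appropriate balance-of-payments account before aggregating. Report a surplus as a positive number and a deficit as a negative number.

55.8

Goods: -2149.4 + 1248.5 - 1329.1 + 1210.2 - 2599.1 + 2592.2 = -1026.7
Services: 868.2 - 637.6 = 230.6
Primary income: -645.4 + 280.2 - 344.4 + 673.7 = -35.9
Secondary income: 683.1 + 204.7 = 887.8
Current account = (-1026.7) + 230.6 + (-35.9) + 887.8 = 55.8
(Excluded from the current account — capital account: acquisition of foreign patents and trademarks (non-produced assets) 121.5, sale of embassy land to a foreign government 42.4; financial account: foreign purchases of domestic corporate bonds 1722.6, acquisition of a foreign subsidiary by a resident firm (outward FDI) 938.9.)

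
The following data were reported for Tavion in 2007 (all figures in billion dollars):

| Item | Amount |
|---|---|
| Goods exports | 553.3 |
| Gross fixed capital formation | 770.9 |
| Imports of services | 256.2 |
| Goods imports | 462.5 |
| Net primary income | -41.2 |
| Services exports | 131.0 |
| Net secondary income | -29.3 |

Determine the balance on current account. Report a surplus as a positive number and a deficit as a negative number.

Goods balance = 553.3 - 462.5 = 90.8
Services balance = 131.0 - 256.2 = -125.2
Trade balance (goods + services) = 90.8 + (-125.2) = -34.4
Net primary income = -41.2
Net secondary income = -29.3
Current account = -34.4 + (-41.2) + (-29.3) = -104.9

-104.9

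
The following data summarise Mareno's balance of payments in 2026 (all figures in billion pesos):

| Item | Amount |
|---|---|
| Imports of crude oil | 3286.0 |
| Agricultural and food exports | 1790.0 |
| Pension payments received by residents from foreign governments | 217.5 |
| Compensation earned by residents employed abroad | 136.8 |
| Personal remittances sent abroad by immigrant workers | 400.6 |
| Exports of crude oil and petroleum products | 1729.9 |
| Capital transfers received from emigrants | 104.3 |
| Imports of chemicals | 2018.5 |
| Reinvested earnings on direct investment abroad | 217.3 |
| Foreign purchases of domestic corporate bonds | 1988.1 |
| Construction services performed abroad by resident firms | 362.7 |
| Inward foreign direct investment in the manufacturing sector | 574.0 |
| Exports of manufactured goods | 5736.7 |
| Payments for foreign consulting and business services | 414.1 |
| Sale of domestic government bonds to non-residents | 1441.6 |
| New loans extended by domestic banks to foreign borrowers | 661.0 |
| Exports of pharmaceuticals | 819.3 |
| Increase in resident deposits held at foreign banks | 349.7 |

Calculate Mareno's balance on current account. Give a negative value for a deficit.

Goods: -2018.5 + 819.3 + 5736.7 + 1790.0 - 3286.0 + 1729.9 = 4771.4
Services: 362.7 - 414.1 = -51.4
Primary income: 136.8 + 217.3 = 354.1
Secondary income: -400.6 + 217.5 = -183.1
Current account = 4771.4 + (-51.4) + 354.1 + (-183.1) = 4891.0
(Excluded from the current account — capital account: capital transfers received from emigrants 104.3; financial account: foreign purchases of domestic corporate bonds 1988.1, inward foreign direct investment in the manufacturing sector 574.0, sale of domestic government bonds to non-residents 1441.6, new loans extended by domestic banks to foreign borrowers 661.0, increase in resident deposits held at foreign banks 349.7.)

4891.0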